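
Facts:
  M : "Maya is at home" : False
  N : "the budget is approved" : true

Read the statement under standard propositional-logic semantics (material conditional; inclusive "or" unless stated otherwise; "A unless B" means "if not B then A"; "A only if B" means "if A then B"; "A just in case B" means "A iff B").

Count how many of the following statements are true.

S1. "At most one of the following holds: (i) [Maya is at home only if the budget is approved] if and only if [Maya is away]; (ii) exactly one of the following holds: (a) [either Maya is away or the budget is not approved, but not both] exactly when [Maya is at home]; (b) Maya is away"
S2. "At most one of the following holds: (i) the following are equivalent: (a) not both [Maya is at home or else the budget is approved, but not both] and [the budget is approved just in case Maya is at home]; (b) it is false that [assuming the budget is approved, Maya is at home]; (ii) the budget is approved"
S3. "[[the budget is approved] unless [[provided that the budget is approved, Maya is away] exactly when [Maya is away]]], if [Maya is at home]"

1

S1: Parsed as ((M -> N) iff not M) nand (((not M xor not N) iff M) xor not M)

M -> N = False -> True = True
not M = not False = True
(M -> N) iff not M = True iff True = True
not M = not False = True
not N = not True = False
not M xor not N = True xor False = True
(not M xor not N) iff M = True iff False = False
not M = not False = True
((not M xor not N) iff M) xor not M = False xor True = True
((M -> N) iff not M) nand (((not M xor not N) iff M) xor not M) = True nand True = False
So S1 is false.

S2: Formalization: (((M xor N) nand (N iff M)) iff not (N -> M)) nand N

M xor N = False xor True = True
N iff M = True iff False = False
(M xor N) nand (N iff M) = True nand False = True
N -> M = True -> False = False
not (N -> M) = not False = True
((M xor N) nand (N iff M)) iff not (N -> M) = True iff True = True
(((M xor N) nand (N iff M)) iff not (N -> M)) nand N = True nand True = False
Thus S2 is false.

S3: Parsed as M -> (N or ((N -> not M) iff not M))

not M = not False = True
N -> not M = True -> True = True
not M = not False = True
(N -> not M) iff not M = True iff True = True
N or ((N -> not M) iff not M) = True or True = True
M -> (N or ((N -> not M) iff not M)) = False -> True = True
Hence S3 is true.

Count: 1.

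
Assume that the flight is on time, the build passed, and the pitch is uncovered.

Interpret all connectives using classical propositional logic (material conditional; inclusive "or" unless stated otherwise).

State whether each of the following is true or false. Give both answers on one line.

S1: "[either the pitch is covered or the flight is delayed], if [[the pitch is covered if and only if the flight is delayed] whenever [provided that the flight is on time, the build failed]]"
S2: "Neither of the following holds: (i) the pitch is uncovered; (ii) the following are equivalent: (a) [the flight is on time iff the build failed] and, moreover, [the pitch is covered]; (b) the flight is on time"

Let P = "the flight is delayed" (False), Q = "the build passed" (True), R = "the pitch is covered" (False).

S1: In symbols: ((not P -> not Q) -> (R iff P)) -> (R or P)

not P = not False = True
not Q = not True = False
not P -> not Q = True -> False = False
R iff P = False iff False = True
(not P -> not Q) -> (R iff P) = False -> True = True
R or P = False or False = False
((not P -> not Q) -> (R iff P)) -> (R or P) = True -> False = False
Hence S1 is false.

S2: This is not R nor (((not P iff not Q) and R) iff not P).

not R = not False = True
not P = not False = True
not Q = not True = False
not P iff not Q = True iff False = False
(not P iff not Q) and R = False and False = False
not P = not False = True
((not P iff not Q) and R) iff not P = False iff True = False
not R nor (((not P iff not Q) and R) iff not P) = True nor False = False
Thus S2 is false.

S1 false; S2 false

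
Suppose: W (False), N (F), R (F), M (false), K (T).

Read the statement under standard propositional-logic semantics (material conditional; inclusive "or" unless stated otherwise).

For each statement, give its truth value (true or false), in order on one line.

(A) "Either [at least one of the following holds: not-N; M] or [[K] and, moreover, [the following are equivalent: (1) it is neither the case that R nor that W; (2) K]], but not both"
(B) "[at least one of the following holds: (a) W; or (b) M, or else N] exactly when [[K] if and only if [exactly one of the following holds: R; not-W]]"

(A) false, (B) false

(A): Parsed as (¬N ∨ M) ⊕ (K ∧ ((R ↓ W) ↔ K))

¬N = ¬F = T
¬N ∨ M = T ∨ F = T
R ↓ W = F ↓ F = T
(R ↓ W) ↔ K = T ↔ T = T
K ∧ ((R ↓ W) ↔ K) = T ∧ T = T
(¬N ∨ M) ⊕ (K ∧ ((R ↓ W) ↔ K)) = T ⊕ T = F
So (A) is false.

(B): Formalization: (W ∨ (M ∨ N)) ↔ (K ↔ (R ⊕ ¬W))

M ∨ N = F ∨ F = F
W ∨ (M ∨ N) = F ∨ F = F
¬W = ¬F = T
R ⊕ ¬W = F ⊕ T = T
K ↔ (R ⊕ ¬W) = T ↔ T = T
(W ∨ (M ∨ N)) ↔ (K ↔ (R ⊕ ¬W)) = F ↔ T = F
So (B) is false.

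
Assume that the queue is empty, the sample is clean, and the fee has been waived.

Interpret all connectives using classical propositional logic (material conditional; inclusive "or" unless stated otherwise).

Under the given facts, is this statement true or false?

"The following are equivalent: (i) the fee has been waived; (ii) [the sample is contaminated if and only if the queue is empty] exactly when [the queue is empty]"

The statement is false.

Let R = "the fee has been waived" (T), Q = "the sample is contaminated" (F), P = "the queue is empty" (T).
Formalization: R <-> ((Q <-> P) <-> P)

Q <-> P = F <-> T = F
(Q <-> P) <-> P = F <-> T = F
R <-> ((Q <-> P) <-> P) = T <-> F = F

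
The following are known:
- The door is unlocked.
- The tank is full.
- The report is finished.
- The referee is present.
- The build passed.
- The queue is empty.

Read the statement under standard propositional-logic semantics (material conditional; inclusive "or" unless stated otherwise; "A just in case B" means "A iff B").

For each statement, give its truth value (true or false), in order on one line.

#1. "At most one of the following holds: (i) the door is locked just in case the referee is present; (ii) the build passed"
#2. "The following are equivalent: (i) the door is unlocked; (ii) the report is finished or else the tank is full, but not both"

#1 true, #2 false

Let N = "the door is locked" (F), L = "the referee is present" (T), G = "the build passed" (T), R = "the report is finished" (T), Q = "the tank is full" (T).

#1: This is (N <-> L) nand G.

N <-> L = F <-> T = F
(N <-> L) nand G = F nand T = T
So #1 is true.

#2: This is ~N <-> (R xor Q).

~N = ~F = T
R xor Q = T xor T = F
~N <-> (R xor Q) = T <-> F = F
Hence #2 is false.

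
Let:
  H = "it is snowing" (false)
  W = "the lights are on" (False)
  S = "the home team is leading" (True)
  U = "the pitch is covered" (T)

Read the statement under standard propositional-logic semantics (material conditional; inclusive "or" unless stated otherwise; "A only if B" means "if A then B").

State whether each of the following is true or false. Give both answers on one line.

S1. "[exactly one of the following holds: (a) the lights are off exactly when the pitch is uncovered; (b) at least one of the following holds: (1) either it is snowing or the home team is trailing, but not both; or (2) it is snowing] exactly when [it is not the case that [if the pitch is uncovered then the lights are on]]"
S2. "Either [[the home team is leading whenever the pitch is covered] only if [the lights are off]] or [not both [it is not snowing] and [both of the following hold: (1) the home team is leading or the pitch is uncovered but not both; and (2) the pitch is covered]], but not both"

S1 true, S2 true

S1: This is ((¬W ↔ ¬U) ⊕ ((H ⊕ ¬S) ∨ H)) ↔ ¬(¬U → W).

¬W = ¬F = T
¬U = ¬T = F
¬W ↔ ¬U = T ↔ F = F
¬S = ¬T = F
H ⊕ ¬S = F ⊕ F = F
(H ⊕ ¬S) ∨ H = F ∨ F = F
(¬W ↔ ¬U) ⊕ ((H ⊕ ¬S) ∨ H) = F ⊕ F = F
¬U = ¬T = F
¬U → W = F → F = T
¬(¬U → W) = ¬T = F
((¬W ↔ ¬U) ⊕ ((H ⊕ ¬S) ∨ H)) ↔ ¬(¬U → W) = F ↔ F = T
Thus S1 is true.

S2: Formalization: ((U → S) → ¬W) ⊕ (¬H ↑ ((S ⊕ ¬U) ∧ U))

U → S = T → T = T
¬W = ¬F = T
(U → S) → ¬W = T → T = T
¬H = ¬F = T
¬U = ¬T = F
S ⊕ ¬U = T ⊕ F = T
(S ⊕ ¬U) ∧ U = T ∧ T = T
¬H ↑ ((S ⊕ ¬U) ∧ U) = T ↑ T = F
((U → S) → ¬W) ⊕ (¬H ↑ ((S ⊕ ¬U) ∧ U)) = T ⊕ F = T
Hence S2 is true.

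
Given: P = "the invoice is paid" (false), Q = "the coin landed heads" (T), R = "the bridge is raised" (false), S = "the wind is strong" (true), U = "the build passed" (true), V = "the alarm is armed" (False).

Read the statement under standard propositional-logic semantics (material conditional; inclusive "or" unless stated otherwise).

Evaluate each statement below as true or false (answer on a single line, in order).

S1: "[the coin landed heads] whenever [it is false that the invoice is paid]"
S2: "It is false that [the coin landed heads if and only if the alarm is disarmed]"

S1 true / S2 false

S1: In symbols: ~P -> Q

~P = ~F = T
~P -> Q = T -> T = T
Hence S1 is true.

S2: In symbols: ~(Q <-> ~V)

~V = ~F = T
Q <-> ~V = T <-> T = T
~(Q <-> ~V) = ~T = F
So S2 is false.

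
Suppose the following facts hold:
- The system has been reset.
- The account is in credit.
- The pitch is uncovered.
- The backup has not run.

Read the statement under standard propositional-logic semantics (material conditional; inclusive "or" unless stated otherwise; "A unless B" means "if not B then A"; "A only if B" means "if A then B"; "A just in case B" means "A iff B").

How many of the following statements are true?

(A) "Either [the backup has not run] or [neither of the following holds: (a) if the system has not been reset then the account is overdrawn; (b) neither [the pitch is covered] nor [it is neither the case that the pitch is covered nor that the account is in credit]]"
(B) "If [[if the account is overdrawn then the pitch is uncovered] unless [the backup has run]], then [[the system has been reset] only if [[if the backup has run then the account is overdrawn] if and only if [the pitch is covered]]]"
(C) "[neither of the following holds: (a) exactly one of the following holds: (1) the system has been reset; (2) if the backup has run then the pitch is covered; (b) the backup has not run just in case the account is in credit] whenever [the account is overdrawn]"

Let S = "the backup has run" (F), P = "the system has been reset" (T), Q = "the account is overdrawn" (F), R = "the pitch is covered" (F).

(A): This is ~S | ((~P -> Q) nor (R nor (R nor ~Q))).

~S = ~F = T
~P = ~T = F
~P -> Q = F -> F = T
~Q = ~F = T
R nor ~Q = F nor T = F
R nor (R nor ~Q) = F nor F = T
(~P -> Q) nor (R nor (R nor ~Q)) = T nor T = F
~S | ((~P -> Q) nor (R nor (R nor ~Q))) = T | F = T
So (A) is true.

(B): Formalization: ((Q -> ~R) | S) -> (P -> ((S -> Q) <-> R))

~R = ~F = T
Q -> ~R = F -> T = T
(Q -> ~R) | S = T | F = T
S -> Q = F -> F = T
(S -> Q) <-> R = T <-> F = F
P -> ((S -> Q) <-> R) = T -> F = F
((Q -> ~R) | S) -> (P -> ((S -> Q) <-> R)) = T -> F = F
So (B) is false.

(C): Parsed as Q -> ((P xor (S -> R)) nor (~S <-> ~Q))

S -> R = F -> F = T
P xor (S -> R) = T xor T = F
~S = ~F = T
~Q = ~F = T
~S <-> ~Q = T <-> T = T
(P xor (S -> R)) nor (~S <-> ~Q) = F nor T = F
Q -> ((P xor (S -> R)) nor (~S <-> ~Q)) = F -> F = T
Hence (C) is true.

Count: 2.

2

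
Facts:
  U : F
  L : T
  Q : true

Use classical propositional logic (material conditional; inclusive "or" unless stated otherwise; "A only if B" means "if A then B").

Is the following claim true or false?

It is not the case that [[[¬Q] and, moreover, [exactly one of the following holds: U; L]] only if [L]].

Values: Q=T, U=F, L=T.
Parsed as ~((~Q & (U xor L)) -> L)

~Q = ~T = F
U xor L = F xor T = T
~Q & (U xor L) = F & T = F
(~Q & (U xor L)) -> L = F -> T = T
~((~Q & (U xor L)) -> L) = ~T = F

False.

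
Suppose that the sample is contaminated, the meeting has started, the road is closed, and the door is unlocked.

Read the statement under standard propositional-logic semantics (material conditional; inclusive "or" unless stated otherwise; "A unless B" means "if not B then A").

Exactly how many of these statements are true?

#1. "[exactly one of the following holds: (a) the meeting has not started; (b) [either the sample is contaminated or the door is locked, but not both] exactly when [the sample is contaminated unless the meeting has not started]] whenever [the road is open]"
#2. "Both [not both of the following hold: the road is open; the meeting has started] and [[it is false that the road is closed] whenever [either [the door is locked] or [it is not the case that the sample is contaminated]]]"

2

Let N = "the road is closed" (T), U = "the meeting has started" (T), R = "the sample is contaminated" (T), L = "the door is locked" (F).

#1: In symbols: ¬N → (¬U ⊕ ((R ⊕ L) ↔ (R ∨ ¬U)))

¬N = ¬T = F
¬U = ¬T = F
R ⊕ L = T ⊕ F = T
¬U = ¬T = F
R ∨ ¬U = T ∨ F = T
(R ⊕ L) ↔ (R ∨ ¬U) = T ↔ T = T
¬U ⊕ ((R ⊕ L) ↔ (R ∨ ¬U)) = F ⊕ T = T
¬N → (¬U ⊕ ((R ⊕ L) ↔ (R ∨ ¬U))) = F → T = T
So #1 is true.

#2: Formalization: (¬N ↑ U) ∧ ((L ∨ ¬R) → ¬N)

¬N = ¬T = F
¬N ↑ U = F ↑ T = T
¬R = ¬T = F
L ∨ ¬R = F ∨ F = F
¬N = ¬T = F
(L ∨ ¬R) → ¬N = F → F = T
(¬N ↑ U) ∧ ((L ∨ ¬R) → ¬N) = T ∧ T = T
Hence #2 is true.

True statements: 2.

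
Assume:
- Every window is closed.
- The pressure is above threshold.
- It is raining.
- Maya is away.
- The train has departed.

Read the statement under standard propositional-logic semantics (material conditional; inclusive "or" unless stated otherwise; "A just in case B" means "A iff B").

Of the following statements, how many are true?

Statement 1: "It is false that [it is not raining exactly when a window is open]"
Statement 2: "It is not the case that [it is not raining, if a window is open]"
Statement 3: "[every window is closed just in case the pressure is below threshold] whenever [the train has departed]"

Let W = "it is raining" (T), H = "a window is open" (F), L = "the train has departed" (T), Q = "the pressure is above threshold" (T).

Statement 1: Formalization: ¬(¬W ↔ H)

¬W = ¬T = F
¬W ↔ H = F ↔ F = T
¬(¬W ↔ H) = ¬T = F
So Statement 1 is false.

Statement 2: In symbols: ¬(H → ¬W)

¬W = ¬T = F
H → ¬W = F → F = T
¬(H → ¬W) = ¬T = F
Thus Statement 2 is false.

Statement 3: Parsed as L → (¬H ↔ ¬Q)

¬H = ¬F = T
¬Q = ¬T = F
¬H ↔ ¬Q = T ↔ F = F
L → (¬H ↔ ¬Q) = T → F = F
So Statement 3 is false.

0 of the 3 statements are true (none).

0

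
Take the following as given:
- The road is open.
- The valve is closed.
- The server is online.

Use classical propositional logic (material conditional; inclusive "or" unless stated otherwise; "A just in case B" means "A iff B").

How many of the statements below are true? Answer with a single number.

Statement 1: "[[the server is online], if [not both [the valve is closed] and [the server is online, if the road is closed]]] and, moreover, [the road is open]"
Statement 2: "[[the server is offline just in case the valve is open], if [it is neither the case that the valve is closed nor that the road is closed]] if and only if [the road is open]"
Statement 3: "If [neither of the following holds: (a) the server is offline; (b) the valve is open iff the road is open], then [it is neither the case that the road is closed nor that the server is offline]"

Let Q = "the valve is open" (False), P = "the road is closed" (False), R = "the server is online" (True).

Statement 1: This is ((not Q nand (P -> R)) -> R) and not P.

not Q = not False = True
P -> R = False -> True = True
not Q nand (P -> R) = True nand True = False
(not Q nand (P -> R)) -> R = False -> True = True
not P = not False = True
((not Q nand (P -> R)) -> R) and not P = True and True = True
Thus Statement 1 is true.

Statement 2: Formalization: ((not Q nor P) -> (not R iff Q)) iff not P

not Q = not False = True
not Q nor P = True nor False = False
not R = not True = False
not R iff Q = False iff False = True
(not Q nor P) -> (not R iff Q) = False -> True = True
not P = not False = True
((not Q nor P) -> (not R iff Q)) iff not P = True iff True = True
So Statement 2 is true.

Statement 3: In symbols: (not R nor (Q iff not P)) -> (P nor not R)

not R = not True = False
not P = not False = True
Q iff not P = False iff True = False
not R nor (Q iff not P) = False nor False = True
not R = not True = False
P nor not R = False nor False = True
(not R nor (Q iff not P)) -> (P nor not R) = True -> True = True
Thus Statement 3 is true.

True statements: 3 (Statement 1, Statement 2, Statement 3).

3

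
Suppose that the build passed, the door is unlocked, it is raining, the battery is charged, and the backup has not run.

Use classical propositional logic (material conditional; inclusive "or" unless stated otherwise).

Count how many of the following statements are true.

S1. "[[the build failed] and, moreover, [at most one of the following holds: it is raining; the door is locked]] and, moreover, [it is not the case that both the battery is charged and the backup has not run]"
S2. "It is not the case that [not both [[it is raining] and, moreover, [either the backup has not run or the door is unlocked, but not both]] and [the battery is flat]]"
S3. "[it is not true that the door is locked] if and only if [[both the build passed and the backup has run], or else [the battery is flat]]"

Let S = "the build passed" (T), Q = "it is raining" (T), G = "the door is locked" (F), P = "the battery is charged" (T), D = "the backup has run" (F).

S1: This is (~S & (Q nand G)) & (P nand ~D).

~S = ~T = F
Q nand G = T nand F = T
~S & (Q nand G) = F & T = F
~D = ~F = T
P nand ~D = T nand T = F
(~S & (Q nand G)) & (P nand ~D) = F & F = F
Thus S1 is false.

S2: In symbols: ~((Q & (~D xor ~G)) nand ~P)

~D = ~F = T
~G = ~F = T
~D xor ~G = T xor T = F
Q & (~D xor ~G) = T & F = F
~P = ~T = F
(Q & (~D xor ~G)) nand ~P = F nand F = T
~((Q & (~D xor ~G)) nand ~P) = ~T = F
Hence S2 is false.

S3: In symbols: ~G <-> ((S & D) | ~P)

~G = ~F = T
S & D = T & F = F
~P = ~T = F
(S & D) | ~P = F | F = F
~G <-> ((S & D) | ~P) = T <-> F = F
So S3 is false.

True statements: 0 (none).

0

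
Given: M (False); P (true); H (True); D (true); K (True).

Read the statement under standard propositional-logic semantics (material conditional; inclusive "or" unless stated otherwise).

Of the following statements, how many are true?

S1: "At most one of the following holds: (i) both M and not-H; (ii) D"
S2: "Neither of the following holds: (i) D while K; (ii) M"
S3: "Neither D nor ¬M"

S1: Formalization: (M & ~H) nand D

~H = ~T = F
M & ~H = F & F = F
(M & ~H) nand D = F nand T = T
Thus S1 is true.

S2: In symbols: (D & K) nor M

D & K = T & T = T
(D & K) nor M = T nor F = F
Hence S2 is false.

S3: Parsed as D nor ~M

~M = ~F = T
D nor ~M = T nor T = F
Hence S3 is false.

Count: 1.

1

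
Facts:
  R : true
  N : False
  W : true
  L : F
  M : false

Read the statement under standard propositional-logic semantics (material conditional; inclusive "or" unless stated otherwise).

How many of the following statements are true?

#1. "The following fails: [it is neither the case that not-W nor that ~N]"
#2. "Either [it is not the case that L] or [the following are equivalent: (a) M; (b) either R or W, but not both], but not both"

#1: Formalization: ~(~W nor ~N)

~W = ~T = F
~N = ~F = T
~W nor ~N = F nor T = F
~(~W nor ~N) = ~F = T
Thus #1 is true.

#2: Formalization: ~L xor (M <-> (R xor W))

~L = ~F = T
R xor W = T xor T = F
M <-> (R xor W) = F <-> F = T
~L xor (M <-> (R xor W)) = T xor T = F
So #2 is false.

Count: 1.

1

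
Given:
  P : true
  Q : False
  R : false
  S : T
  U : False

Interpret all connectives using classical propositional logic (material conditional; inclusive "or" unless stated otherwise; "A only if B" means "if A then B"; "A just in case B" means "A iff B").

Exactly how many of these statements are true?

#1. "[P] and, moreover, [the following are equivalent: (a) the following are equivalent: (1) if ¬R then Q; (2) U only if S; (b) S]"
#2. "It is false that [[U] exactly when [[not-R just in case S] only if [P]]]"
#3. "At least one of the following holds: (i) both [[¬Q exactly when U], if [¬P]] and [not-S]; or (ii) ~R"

#1: This is P and (((not R -> Q) iff (U -> S)) iff S).

not R = not False = True
not R -> Q = True -> False = False
U -> S = False -> True = True
(not R -> Q) iff (U -> S) = False iff True = False
((not R -> Q) iff (U -> S)) iff S = False iff True = False
P and (((not R -> Q) iff (U -> S)) iff S) = True and False = False
So #1 is false.

#2: Parsed as not (U iff ((not R iff S) -> P))

not R = not False = True
not R iff S = True iff True = True
(not R iff S) -> P = True -> True = True
U iff ((not R iff S) -> P) = False iff True = False
not (U iff ((not R iff S) -> P)) = not False = True
Hence #2 is true.

#3: Parsed as ((not P -> (not Q iff U)) and not S) or not R

not P = not True = False
not Q = not False = True
not Q iff U = True iff False = False
not P -> (not Q iff U) = False -> False = True
not S = not True = False
(not P -> (not Q iff U)) and not S = True and False = False
not R = not False = True
((not P -> (not Q iff U)) and not S) or not R = False or True = True
Thus #3 is true.

True statements: 2 (#2, #3).

2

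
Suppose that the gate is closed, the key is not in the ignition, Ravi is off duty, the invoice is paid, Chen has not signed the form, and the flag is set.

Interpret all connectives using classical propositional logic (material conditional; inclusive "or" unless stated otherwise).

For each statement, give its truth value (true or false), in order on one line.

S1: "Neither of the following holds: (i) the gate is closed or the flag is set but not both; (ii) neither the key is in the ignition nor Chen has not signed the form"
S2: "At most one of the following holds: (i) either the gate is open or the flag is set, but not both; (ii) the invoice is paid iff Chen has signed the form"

S1 T / S2 T

Let P = "the gate is open" (F), L = "the flag is set" (T), W = "the key is in the ignition" (F), G = "Chen has signed the form" (F), H = "the invoice is paid" (T).

S1: Parsed as (¬P ⊕ L) ↓ (W ↓ ¬G)

¬P = ¬F = T
¬P ⊕ L = T ⊕ T = F
¬G = ¬F = T
W ↓ ¬G = F ↓ T = F
(¬P ⊕ L) ↓ (W ↓ ¬G) = F ↓ F = T
Thus S1 is true.

S2: In symbols: (P ⊕ L) ↑ (H ↔ G)

P ⊕ L = F ⊕ T = T
H ↔ G = T ↔ F = F
(P ⊕ L) ↑ (H ↔ G) = T ↑ F = T
Hence S2 is true.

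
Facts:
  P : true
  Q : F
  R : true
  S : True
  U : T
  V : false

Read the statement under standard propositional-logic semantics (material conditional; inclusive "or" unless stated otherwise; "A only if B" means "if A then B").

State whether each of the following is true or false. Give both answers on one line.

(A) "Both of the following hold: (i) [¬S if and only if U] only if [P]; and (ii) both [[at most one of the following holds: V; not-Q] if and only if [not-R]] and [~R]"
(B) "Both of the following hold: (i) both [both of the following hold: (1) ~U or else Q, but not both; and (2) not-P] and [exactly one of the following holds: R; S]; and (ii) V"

(A): Parsed as ((~S <-> U) -> P) & (((V nand ~Q) <-> ~R) & ~R)

~S = ~T = F
~S <-> U = F <-> T = F
(~S <-> U) -> P = F -> T = T
~Q = ~F = T
V nand ~Q = F nand T = T
~R = ~T = F
(V nand ~Q) <-> ~R = T <-> F = F
~R = ~T = F
((V nand ~Q) <-> ~R) & ~R = F & F = F
((~S <-> U) -> P) & (((V nand ~Q) <-> ~R) & ~R) = T & F = F
Thus (A) is false.

(B): In symbols: (((~U xor Q) & ~P) & (R xor S)) & V

~U = ~T = F
~U xor Q = F xor F = F
~P = ~T = F
(~U xor Q) & ~P = F & F = F
R xor S = T xor T = F
((~U xor Q) & ~P) & (R xor S) = F & F = F
(((~U xor Q) & ~P) & (R xor S)) & V = F & F = F
Thus (B) is false.

(A) F / (B) F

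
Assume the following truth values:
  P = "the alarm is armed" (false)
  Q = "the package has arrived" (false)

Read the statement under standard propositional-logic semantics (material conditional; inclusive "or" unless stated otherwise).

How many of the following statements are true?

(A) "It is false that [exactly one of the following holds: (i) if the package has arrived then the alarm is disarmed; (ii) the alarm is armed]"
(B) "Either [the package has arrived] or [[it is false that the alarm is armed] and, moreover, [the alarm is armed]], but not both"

(A): This is ~((Q -> ~P) xor P).

~P = ~F = T
Q -> ~P = F -> T = T
(Q -> ~P) xor P = T xor F = T
~((Q -> ~P) xor P) = ~T = F
Thus (A) is false.

(B): Parsed as Q xor (~P & P)

~P = ~F = T
~P & P = T & F = F
Q xor (~P & P) = F xor F = F
Hence (B) is false.

0 of the 2 statements are true (none).

0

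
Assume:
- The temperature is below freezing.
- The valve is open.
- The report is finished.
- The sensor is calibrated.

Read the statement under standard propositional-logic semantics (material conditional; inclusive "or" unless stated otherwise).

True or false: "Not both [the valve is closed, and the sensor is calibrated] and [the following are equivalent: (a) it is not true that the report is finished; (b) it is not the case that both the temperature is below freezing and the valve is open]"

Let K = "the valve is open" (True), N = "the sensor is calibrated" (True), M = "the report is finished" (True), S = "the temperature is below freezing" (True).
Formalization: (not K and N) nand (not M iff (S nand K))

not K = not True = False
not K and N = False and True = False
not M = not True = False
S nand K = True nand True = False
not M iff (S nand K) = False iff False = True
(not K and N) nand (not M iff (S nand K)) = False nand True = True

True.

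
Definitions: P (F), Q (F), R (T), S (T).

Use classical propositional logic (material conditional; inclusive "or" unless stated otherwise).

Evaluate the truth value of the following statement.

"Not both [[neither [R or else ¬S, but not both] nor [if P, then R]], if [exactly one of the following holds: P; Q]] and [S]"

false

Values: P=F, Q=F, R=T, S=T.
This is ((P xor Q) -> ((R xor ~S) nor (P -> R))) nand S.

P xor Q = F xor F = F
~S = ~T = F
R xor ~S = T xor F = T
P -> R = F -> T = T
(R xor ~S) nor (P -> R) = T nor T = F
(P xor Q) -> ((R xor ~S) nor (P -> R)) = F -> F = T
((P xor Q) -> ((R xor ~S) nor (P -> R))) nand S = T nand T = F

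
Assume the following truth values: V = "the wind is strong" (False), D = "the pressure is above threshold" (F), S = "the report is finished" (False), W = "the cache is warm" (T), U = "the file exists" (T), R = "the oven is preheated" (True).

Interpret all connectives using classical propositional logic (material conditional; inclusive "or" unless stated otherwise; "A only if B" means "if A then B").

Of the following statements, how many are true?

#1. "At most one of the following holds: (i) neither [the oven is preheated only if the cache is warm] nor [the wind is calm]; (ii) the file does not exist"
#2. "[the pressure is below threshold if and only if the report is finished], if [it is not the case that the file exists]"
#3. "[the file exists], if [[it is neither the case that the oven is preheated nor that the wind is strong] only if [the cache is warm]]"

3

#1: Parsed as ((R -> W) nor ~V) nand ~U

R -> W = T -> T = T
~V = ~F = T
(R -> W) nor ~V = T nor T = F
~U = ~T = F
((R -> W) nor ~V) nand ~U = F nand F = T
Hence #1 is true.

#2: In symbols: ~U -> (~D <-> S)

~U = ~T = F
~D = ~F = T
~D <-> S = T <-> F = F
~U -> (~D <-> S) = F -> F = T
Thus #2 is true.

#3: Formalization: ((R nor V) -> W) -> U

R nor V = T nor F = F
(R nor V) -> W = F -> T = T
((R nor V) -> W) -> U = T -> T = T
Hence #3 is true.

3 of the 3 statements are true.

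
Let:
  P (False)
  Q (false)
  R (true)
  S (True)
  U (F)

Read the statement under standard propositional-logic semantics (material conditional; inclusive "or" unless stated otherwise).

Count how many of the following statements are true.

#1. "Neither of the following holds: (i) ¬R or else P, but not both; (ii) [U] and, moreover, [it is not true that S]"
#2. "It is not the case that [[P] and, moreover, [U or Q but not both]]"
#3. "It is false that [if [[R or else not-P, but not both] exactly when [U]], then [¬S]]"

#1: Formalization: (¬R ⊕ P) ↓ (U ∧ ¬S)

¬R = ¬T = F
¬R ⊕ P = F ⊕ F = F
¬S = ¬T = F
U ∧ ¬S = F ∧ F = F
(¬R ⊕ P) ↓ (U ∧ ¬S) = F ↓ F = T
Thus #1 is true.

#2: Parsed as ¬(P ∧ (U ⊕ Q))

U ⊕ Q = F ⊕ F = F
P ∧ (U ⊕ Q) = F ∧ F = F
¬(P ∧ (U ⊕ Q)) = ¬F = T
Thus #2 is true.

#3: Parsed as ¬(((R ⊕ ¬P) ↔ U) → ¬S)

¬P = ¬F = T
R ⊕ ¬P = T ⊕ T = F
(R ⊕ ¬P) ↔ U = F ↔ F = T
¬S = ¬T = F
((R ⊕ ¬P) ↔ U) → ¬S = T → F = F
¬(((R ⊕ ¬P) ↔ U) → ¬S) = ¬F = T
So #3 is true.

3 of the 3 statements are true.

3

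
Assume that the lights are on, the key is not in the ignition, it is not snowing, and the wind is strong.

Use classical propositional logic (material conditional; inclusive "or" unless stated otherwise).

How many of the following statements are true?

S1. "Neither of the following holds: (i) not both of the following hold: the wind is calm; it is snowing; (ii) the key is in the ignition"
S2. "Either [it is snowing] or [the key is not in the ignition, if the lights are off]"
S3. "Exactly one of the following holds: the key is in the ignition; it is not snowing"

Let S = "the wind is strong" (T), R = "it is snowing" (F), Q = "the key is in the ignition" (F), P = "the lights are on" (T).

S1: Formalization: (~S nand R) nor Q

~S = ~T = F
~S nand R = F nand F = T
(~S nand R) nor Q = T nor F = F
Hence S1 is false.

S2: Parsed as R | (~P -> ~Q)

~P = ~T = F
~Q = ~F = T
~P -> ~Q = F -> T = T
R | (~P -> ~Q) = F | T = T
So S2 is true.

S3: This is Q xor ~R.

~R = ~F = T
Q xor ~R = F xor T = T
So S3 is true.

Count: 2.

2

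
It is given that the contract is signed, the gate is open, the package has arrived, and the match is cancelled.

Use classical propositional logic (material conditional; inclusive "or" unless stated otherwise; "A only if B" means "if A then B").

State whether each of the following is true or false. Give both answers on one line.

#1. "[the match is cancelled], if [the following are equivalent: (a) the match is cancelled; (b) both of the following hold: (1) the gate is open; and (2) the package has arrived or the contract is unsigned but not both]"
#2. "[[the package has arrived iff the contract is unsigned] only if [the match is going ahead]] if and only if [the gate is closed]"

#1 True; #2 False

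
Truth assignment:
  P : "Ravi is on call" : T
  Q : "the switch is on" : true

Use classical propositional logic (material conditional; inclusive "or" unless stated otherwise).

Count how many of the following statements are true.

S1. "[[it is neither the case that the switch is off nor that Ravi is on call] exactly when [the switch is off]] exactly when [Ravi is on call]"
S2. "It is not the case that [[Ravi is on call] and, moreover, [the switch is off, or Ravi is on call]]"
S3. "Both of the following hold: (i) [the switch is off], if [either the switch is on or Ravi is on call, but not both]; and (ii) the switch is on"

2

S1: Formalization: ((~Q nor P) <-> ~Q) <-> P

~Q = ~T = F
~Q nor P = F nor T = F
~Q = ~T = F
(~Q nor P) <-> ~Q = F <-> F = T
((~Q nor P) <-> ~Q) <-> P = T <-> T = T
So S1 is true.

S2: Parsed as ~(P & (~Q | P))

~Q = ~T = F
~Q | P = F | T = T
P & (~Q | P) = T & T = T
~(P & (~Q | P)) = ~T = F
Thus S2 is false.

S3: In symbols: ((Q xor P) -> ~Q) & Q

Q xor P = T xor T = F
~Q = ~T = F
(Q xor P) -> ~Q = F -> F = T
((Q xor P) -> ~Q) & Q = T & T = T
Thus S3 is true.

True statements: 2 (S1, S3).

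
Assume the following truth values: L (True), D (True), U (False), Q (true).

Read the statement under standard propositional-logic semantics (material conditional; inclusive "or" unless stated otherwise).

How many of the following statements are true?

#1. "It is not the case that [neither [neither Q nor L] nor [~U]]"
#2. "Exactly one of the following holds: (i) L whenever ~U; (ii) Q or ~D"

#1: This is not ((Q nor L) nor not U).

Q nor L = True nor True = False
not U = not False = True
(Q nor L) nor not U = False nor True = False
not ((Q nor L) nor not U) = not False = True
Hence #1 is true.

#2: In symbols: (not U -> L) xor (Q or not D)

not U = not False = True
not U -> L = True -> True = True
not D = not True = False
Q or not D = True or False = True
(not U -> L) xor (Q or not D) = True xor True = False
Hence #2 is false.

True statements: 1.

1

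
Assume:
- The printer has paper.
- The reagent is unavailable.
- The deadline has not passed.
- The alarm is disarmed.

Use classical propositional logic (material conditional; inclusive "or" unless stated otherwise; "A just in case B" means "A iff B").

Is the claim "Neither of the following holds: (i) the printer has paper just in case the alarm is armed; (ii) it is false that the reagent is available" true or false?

False

Let P = "the printer has paper" (True), S = "the alarm is armed" (False), Q = "the reagent is available" (False).
Parsed as (P iff S) nor not Q

P iff S = True iff False = False
not Q = not False = True
(P iff S) nor not Q = False nor True = False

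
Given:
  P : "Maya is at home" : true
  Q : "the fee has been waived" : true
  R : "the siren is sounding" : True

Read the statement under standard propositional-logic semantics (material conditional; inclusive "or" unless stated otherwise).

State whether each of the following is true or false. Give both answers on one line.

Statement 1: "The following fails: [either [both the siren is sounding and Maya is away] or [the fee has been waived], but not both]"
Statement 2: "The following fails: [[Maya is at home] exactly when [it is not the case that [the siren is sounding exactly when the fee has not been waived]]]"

Statement 1: Formalization: ~((R & ~P) xor Q)

~P = ~T = F
R & ~P = T & F = F
(R & ~P) xor Q = F xor T = T
~((R & ~P) xor Q) = ~T = F
Thus Statement 1 is false.

Statement 2: In symbols: ~(P <-> ~(R <-> ~Q))

~Q = ~T = F
R <-> ~Q = T <-> F = F
~(R <-> ~Q) = ~F = T
P <-> ~(R <-> ~Q) = T <-> T = T
~(P <-> ~(R <-> ~Q)) = ~T = F
Thus Statement 2 is false.

Statement 1 False / Statement 2 False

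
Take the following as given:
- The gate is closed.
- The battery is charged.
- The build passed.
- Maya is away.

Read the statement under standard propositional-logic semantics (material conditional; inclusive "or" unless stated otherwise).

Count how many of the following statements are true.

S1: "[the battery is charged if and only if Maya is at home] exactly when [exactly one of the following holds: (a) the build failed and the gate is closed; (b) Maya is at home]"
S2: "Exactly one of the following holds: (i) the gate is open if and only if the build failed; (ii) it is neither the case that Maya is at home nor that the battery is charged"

Let N = "the battery is charged" (True), M = "Maya is at home" (False), L = "the build passed" (True), U = "the gate is open" (False).

S1: This is (N iff M) iff ((not L and not U) xor M).

N iff M = True iff False = False
not L = not True = False
not U = not False = True
not L and not U = False and True = False
(not L and not U) xor M = False xor False = False
(N iff M) iff ((not L and not U) xor M) = False iff False = True
Hence S1 is true.

S2: In symbols: (U iff not L) xor (M nor N)

not L = not True = False
U iff not L = False iff False = True
M nor N = False nor True = False
(U iff not L) xor (M nor N) = True xor False = True
Thus S2 is true.

True statements: 2.

2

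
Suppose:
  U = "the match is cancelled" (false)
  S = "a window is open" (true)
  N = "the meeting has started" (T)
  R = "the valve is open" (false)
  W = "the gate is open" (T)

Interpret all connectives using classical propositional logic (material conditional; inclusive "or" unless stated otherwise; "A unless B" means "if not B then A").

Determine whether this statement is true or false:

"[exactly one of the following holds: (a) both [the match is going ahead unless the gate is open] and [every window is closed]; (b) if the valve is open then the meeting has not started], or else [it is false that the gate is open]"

Values: U=False, W=True, S=True, R=False, N=True.
This is (((not U or W) and not S) xor (R -> not N)) or not W.

not U = not False = True
not U or W = True or True = True
not S = not True = False
(not U or W) and not S = True and False = False
not N = not True = False
R -> not N = False -> False = True
((not U or W) and not S) xor (R -> not N) = False xor True = True
not W = not True = False
(((not U or W) and not S) xor (R -> not N)) or not W = True or False = True

True.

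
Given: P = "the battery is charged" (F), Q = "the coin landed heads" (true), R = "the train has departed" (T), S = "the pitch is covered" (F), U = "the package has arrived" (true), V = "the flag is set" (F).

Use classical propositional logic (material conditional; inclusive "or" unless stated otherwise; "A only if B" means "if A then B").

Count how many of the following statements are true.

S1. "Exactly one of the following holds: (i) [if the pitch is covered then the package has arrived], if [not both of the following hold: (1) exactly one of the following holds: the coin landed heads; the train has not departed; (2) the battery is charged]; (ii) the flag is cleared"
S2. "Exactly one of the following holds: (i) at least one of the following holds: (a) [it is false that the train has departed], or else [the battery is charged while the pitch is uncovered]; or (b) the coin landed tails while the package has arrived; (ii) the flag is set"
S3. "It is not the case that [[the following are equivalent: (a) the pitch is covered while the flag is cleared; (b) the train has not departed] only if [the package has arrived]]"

0

S1: Formalization: (((Q xor not R) nand P) -> (S -> U)) xor not V

not R = not True = False
Q xor not R = True xor False = True
(Q xor not R) nand P = True nand False = True
S -> U = False -> True = True
((Q xor not R) nand P) -> (S -> U) = True -> True = True
not V = not False = True
(((Q xor not R) nand P) -> (S -> U)) xor not V = True xor True = False
Hence S1 is false.

S2: In symbols: ((not R or (P and not S)) or (not Q and U)) xor V

not R = not True = False
not S = not False = True
P and not S = False and True = False
not R or (P and not S) = False or False = False
not Q = not True = False
not Q and U = False and True = False
(not R or (P and not S)) or (not Q and U) = False or False = False
((not R or (P and not S)) or (not Q and U)) xor V = False xor False = False
Hence S2 is false.

S3: Formalization: not (((S and not V) iff not R) -> U)

not V = not False = True
S and not V = False and True = False
not R = not True = False
(S and not V) iff not R = False iff False = True
((S and not V) iff not R) -> U = True -> True = True
not (((S and not V) iff not R) -> U) = not True = False
So S3 is false.

True statements: 0 (none).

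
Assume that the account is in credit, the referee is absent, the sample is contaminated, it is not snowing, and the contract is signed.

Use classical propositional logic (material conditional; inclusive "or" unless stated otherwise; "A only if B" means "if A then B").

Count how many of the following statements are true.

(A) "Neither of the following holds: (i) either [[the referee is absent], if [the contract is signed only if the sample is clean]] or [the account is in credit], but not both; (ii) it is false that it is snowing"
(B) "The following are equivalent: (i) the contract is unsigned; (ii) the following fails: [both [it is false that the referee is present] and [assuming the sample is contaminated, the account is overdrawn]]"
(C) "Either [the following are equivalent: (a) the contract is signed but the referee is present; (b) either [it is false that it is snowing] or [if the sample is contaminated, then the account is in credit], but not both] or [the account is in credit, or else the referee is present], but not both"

Let U = "the contract is signed" (T), R = "the sample is contaminated" (T), Q = "the referee is present" (F), P = "the account is overdrawn" (F), S = "it is snowing" (F).

(A): This is (((U → ¬R) → ¬Q) ⊕ ¬P) ↓ ¬S.

¬R = ¬T = F
U → ¬R = T → F = F
¬Q = ¬F = T
(U → ¬R) → ¬Q = F → T = T
¬P = ¬F = T
((U → ¬R) → ¬Q) ⊕ ¬P = T ⊕ T = F
¬S = ¬F = T
(((U → ¬R) → ¬Q) ⊕ ¬P) ↓ ¬S = F ↓ T = F
So (A) is false.

(B): Parsed as ¬U ↔ ¬(¬Q ∧ (R → P))

¬U = ¬T = F
¬Q = ¬F = T
R → P = T → F = F
¬Q ∧ (R → P) = T ∧ F = F
¬(¬Q ∧ (R → P)) = ¬F = T
¬U ↔ ¬(¬Q ∧ (R → P)) = F ↔ T = F
Hence (B) is false.

(C): In symbols: ((U ∧ Q) ↔ (¬S ⊕ (R → ¬P))) ⊕ (¬P ∨ Q)

U ∧ Q = T ∧ F = F
¬S = ¬F = T
¬P = ¬F = T
R → ¬P = T → T = T
¬S ⊕ (R → ¬P) = T ⊕ T = F
(U ∧ Q) ↔ (¬S ⊕ (R → ¬P)) = F ↔ F = T
¬P = ¬F = T
¬P ∨ Q = T ∨ F = T
((U ∧ Q) ↔ (¬S ⊕ (R → ¬P))) ⊕ (¬P ∨ Q) = T ⊕ T = F
Thus (C) is false.

True statements: 0 (none).

0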